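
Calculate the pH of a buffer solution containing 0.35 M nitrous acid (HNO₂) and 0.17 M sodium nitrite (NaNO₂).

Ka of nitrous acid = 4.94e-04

pKa = -log(4.94e-04) = 3.31. pH = pKa + log([A⁻]/[HA]) = 3.31 + log(0.17/0.35)

pH = 2.99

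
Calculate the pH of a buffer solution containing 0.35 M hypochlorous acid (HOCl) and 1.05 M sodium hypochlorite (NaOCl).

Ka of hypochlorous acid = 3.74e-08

pKa = -log(3.74e-08) = 7.43. pH = pKa + log([A⁻]/[HA]) = 7.43 + log(1.05/0.35)

pH = 7.90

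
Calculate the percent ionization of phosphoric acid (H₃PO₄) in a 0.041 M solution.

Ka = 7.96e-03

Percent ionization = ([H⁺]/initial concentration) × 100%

Using Ka equilibrium: x² + Ka×x - Ka×C = 0. Solving: [H⁺] = 1.4519e-02. Percent = (1.4519e-02/0.041) × 100

Percent ionization = 35.4%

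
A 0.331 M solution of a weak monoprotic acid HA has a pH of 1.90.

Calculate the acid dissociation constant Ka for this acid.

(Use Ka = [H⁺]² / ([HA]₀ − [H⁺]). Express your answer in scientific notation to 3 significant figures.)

[H⁺] = 10^(−pH) = 10^(−1.90) = 1.259e-02 M. For HA ⇌ H⁺ + A⁻, Ka = [H⁺][A⁻]/[HA] = [H⁺]² / ([HA]₀ − [H⁺]) = (1.259e-02)² / (0.331 − 1.259e-02) = 4.98e-04.

K_a = 4.98e-04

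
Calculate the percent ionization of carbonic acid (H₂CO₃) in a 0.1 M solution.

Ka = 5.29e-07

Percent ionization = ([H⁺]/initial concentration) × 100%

Using Ka equilibrium: x² + Ka×x - Ka×C = 0. Solving: [H⁺] = 2.2974e-04. Percent = (2.2974e-04/0.1) × 100

Percent ionization = 0.23%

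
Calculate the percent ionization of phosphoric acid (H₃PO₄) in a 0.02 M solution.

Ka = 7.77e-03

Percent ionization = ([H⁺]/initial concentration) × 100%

Using Ka equilibrium: x² + Ka×x - Ka×C = 0. Solving: [H⁺] = 9.1723e-03. Percent = (9.1723e-03/0.02) × 100

Percent ionization = 45.9%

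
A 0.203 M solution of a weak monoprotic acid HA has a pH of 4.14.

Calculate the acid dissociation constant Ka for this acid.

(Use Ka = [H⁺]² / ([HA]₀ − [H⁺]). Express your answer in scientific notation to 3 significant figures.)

[H⁺] = 10^(−pH) = 10^(−4.14) = 7.244e-05 M. For HA ⇌ H⁺ + A⁻, Ka = [H⁺][A⁻]/[HA] = [H⁺]² / ([HA]₀ − [H⁺]) = (7.244e-05)² / (0.203 − 7.244e-05) = 2.59e-08.

K_a = 2.59e-08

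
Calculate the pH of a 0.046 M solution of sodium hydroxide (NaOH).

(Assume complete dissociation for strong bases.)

[OH⁻] = 0.046 M for strong base. pOH = -log[OH⁻] = 1.34, pH = 14 - pOH

pH = 12.66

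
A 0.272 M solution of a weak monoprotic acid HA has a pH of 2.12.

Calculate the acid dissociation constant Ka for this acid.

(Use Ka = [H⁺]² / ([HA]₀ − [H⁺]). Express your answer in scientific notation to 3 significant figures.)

[H⁺] = 10^(−pH) = 10^(−2.12) = 7.586e-03 M. For HA ⇌ H⁺ + A⁻, Ka = [H⁺][A⁻]/[HA] = [H⁺]² / ([HA]₀ − [H⁺]) = (7.586e-03)² / (0.272 − 7.586e-03) = 2.18e-04.

K_a = 2.18e-04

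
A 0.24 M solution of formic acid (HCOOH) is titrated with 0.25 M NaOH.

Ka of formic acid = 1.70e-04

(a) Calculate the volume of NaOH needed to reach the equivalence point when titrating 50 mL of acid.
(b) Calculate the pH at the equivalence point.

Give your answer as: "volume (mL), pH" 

moles acid = 0.24 × 50/1000 = 0.012 mol; V_base = moles/0.25 × 1000 = 48.0 mL. At equivalence only the conjugate base is present: [A⁻] = 0.012/0.098 = 1.2245e-01 M. Kb = Kw/Ka = 5.88e-11; [OH⁻] = √(Kb × [A⁻]) = 2.6838e-06; pOH = 5.57; pH = 14 - pOH = 8.43.

V = 48.0 mL, pH = 8.43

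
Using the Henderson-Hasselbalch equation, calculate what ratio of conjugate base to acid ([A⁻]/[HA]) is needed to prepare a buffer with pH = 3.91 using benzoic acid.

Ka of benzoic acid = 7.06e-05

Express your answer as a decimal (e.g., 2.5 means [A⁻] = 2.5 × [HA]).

pKa = -log(7.06e-05) = 4.1512. pH = pKa + log([A⁻]/[HA]), so log([A⁻]/[HA]) = pH − pKa = 3.91 − 4.1512 = -0.2412. [A⁻]/[HA] = 10^(-0.2412) = 0.574

[A⁻]/[HA] = 0.574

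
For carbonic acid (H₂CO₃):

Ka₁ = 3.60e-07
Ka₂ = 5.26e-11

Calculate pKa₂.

pKa₂ = -log(Ka₂) = -log(5.26e-11) = 10.28.

pK_{a2} = 10.28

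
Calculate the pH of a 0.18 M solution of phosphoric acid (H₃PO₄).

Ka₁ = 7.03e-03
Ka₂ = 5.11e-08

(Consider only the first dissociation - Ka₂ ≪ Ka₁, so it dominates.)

First dissociation dominates. From Ka₁ = [H⁺][HA⁻]/[H₂A], x² + Ka₁·x − Ka₁·C = 0 with C = 0.18 M and Ka₁ = 7.03e-03. Solving: [H⁺] = (−Ka₁ + √(Ka₁² + 4·Ka₁·C)) / 2 = 3.2231e-02 M. pH = -log(3.2231e-02) = 1.49.

pH = 1.49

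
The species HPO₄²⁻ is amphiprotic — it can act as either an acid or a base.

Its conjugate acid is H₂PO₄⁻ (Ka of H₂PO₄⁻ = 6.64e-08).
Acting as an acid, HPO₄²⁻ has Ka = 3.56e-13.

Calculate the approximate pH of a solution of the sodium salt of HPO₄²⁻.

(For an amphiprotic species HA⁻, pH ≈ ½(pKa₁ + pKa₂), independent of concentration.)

pKa₁ = -log(6.64e-08) = 7.18; pKa₂ = -log(3.56e-13) = 12.45. For an amphiprotic species, pH ≈ ½(pKa₁ + pKa₂) = ½(7.18 + 12.45) = 9.81.

pH = 9.81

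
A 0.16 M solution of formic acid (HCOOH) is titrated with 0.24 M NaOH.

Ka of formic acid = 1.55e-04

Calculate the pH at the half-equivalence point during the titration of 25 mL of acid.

At half-equivalence [HA] = [A⁻], so Henderson-Hasselbalch gives pH = pKa = -log(1.55e-04) = 3.81.

pH = pKa = 3.81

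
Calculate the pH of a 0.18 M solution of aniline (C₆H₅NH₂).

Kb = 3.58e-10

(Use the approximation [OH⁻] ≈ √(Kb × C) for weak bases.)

[OH⁻] = √(Kb × C) = √(3.58e-10 × 0.18) = 8.0275e-06. pOH = 5.10, pH = 14 - pOH

pH = 8.90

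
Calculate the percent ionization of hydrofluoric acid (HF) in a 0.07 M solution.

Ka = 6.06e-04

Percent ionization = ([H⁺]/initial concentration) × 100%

Using Ka equilibrium: x² + Ka×x - Ka×C = 0. Solving: [H⁺] = 6.2171e-03. Percent = (6.2171e-03/0.07) × 100

Percent ionization = 8.88%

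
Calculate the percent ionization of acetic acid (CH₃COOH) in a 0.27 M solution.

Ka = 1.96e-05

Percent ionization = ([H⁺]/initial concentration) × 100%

Using Ka equilibrium: x² + Ka×x - Ka×C = 0. Solving: [H⁺] = 2.2907e-03. Percent = (2.2907e-03/0.27) × 100

Percent ionization = 0.848%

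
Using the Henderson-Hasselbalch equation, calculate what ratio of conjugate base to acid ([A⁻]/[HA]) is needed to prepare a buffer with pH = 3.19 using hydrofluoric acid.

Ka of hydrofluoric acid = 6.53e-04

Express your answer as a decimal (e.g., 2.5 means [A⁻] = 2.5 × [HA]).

pKa = -log(6.53e-04) = 3.1851. pH = pKa + log([A⁻]/[HA]), so log([A⁻]/[HA]) = pH − pKa = 3.19 − 3.1851 = 0.0049. [A⁻]/[HA] = 10^(0.0049) = 1.01

[A⁻]/[HA] = 1.01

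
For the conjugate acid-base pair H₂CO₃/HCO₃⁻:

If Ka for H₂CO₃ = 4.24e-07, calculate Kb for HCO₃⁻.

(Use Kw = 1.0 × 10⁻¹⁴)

For a conjugate pair Ka × Kb = Kw, so Kb = Kw/Ka = 1.0 × 10⁻¹⁴ / 4.24e-07 = 2.36e-08.

K_b = 2.36e-08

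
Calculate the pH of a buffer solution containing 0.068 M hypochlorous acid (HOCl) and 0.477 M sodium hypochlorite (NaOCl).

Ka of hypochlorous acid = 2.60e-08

pKa = -log(2.60e-08) = 7.59. pH = pKa + log([A⁻]/[HA]) = 7.59 + log(0.477/0.068)

pH = 8.43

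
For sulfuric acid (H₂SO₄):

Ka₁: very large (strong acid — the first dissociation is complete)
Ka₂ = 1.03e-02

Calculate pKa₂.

pKa₂ = -log(Ka₂) = -log(1.03e-02) = 1.99.

pK_{a2} = 1.99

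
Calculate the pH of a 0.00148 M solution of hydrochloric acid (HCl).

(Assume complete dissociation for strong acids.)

[H⁺] = 0.00148 M for strong acid. pH = -log[H⁺] = -log(0.00148)

pH = 2.83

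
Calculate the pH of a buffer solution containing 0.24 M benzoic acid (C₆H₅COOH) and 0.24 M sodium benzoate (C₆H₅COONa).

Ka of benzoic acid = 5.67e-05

pKa = -log(5.67e-05) = 4.25. pH = pKa + log([A⁻]/[HA]) = 4.25 + log(0.24/0.24)

pH = 4.25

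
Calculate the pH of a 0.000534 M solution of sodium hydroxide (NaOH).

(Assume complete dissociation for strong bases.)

[OH⁻] = 0.000534 M for strong base. pOH = -log[OH⁻] = 3.27, pH = 14 - pOH

pH = 10.73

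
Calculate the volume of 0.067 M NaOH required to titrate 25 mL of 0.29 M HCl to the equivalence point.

At equivalence: moles acid = moles base. moles HCl = 0.29 × 25/1000 = 0.00725 mol. V_base = moles / 0.067 × 1000 = 108.2 mL.

V_{base} = 108.2 mL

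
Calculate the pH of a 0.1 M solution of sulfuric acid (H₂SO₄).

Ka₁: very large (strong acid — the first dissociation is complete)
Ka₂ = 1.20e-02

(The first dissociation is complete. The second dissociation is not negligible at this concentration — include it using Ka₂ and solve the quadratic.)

First dissociation is complete: [H⁺]₀ = [HSO₄⁻]₀ = C = 0.1 M. Second dissociation HSO₄⁻ ⇌ H⁺ + SO₄²⁻: let x = [SO₄²⁻]. Ka₂ = (C + x)·x / (C − x) = 1.20e-02 → x² + (C + Ka₂)·x − Ka₂·C = 0 → x² + 0.11200·x − 1.200e-03 = 0. x = (−0.11200 + √(0.11200² + 4 × 1.200e-03)) / 2 = 9.8483e-03 M. [H⁺] = C + x = 0.1 + 9.8483e-03 = 1.0985e-01 M. pH = -log(1.0985e-01) = 0.96.

pH = 0.96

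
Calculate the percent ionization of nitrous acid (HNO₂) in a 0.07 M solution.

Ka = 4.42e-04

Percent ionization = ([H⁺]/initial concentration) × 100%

Using Ka equilibrium: x² + Ka×x - Ka×C = 0. Solving: [H⁺] = 5.3458e-03. Percent = (5.3458e-03/0.07) × 100

Percent ionization = 7.64%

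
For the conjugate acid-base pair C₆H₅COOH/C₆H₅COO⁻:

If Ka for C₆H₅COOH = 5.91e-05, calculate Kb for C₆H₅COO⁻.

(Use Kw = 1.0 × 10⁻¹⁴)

For a conjugate pair Ka × Kb = Kw, so Kb = Kw/Ka = 1.0 × 10⁻¹⁴ / 5.91e-05 = 1.69e-10.

K_b = 1.69e-10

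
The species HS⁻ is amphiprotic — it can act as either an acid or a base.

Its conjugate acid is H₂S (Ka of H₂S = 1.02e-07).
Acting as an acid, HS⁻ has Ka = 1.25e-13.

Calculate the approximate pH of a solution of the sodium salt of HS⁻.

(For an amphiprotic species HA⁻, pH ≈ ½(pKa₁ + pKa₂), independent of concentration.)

pKa₁ = -log(1.02e-07) = 6.99; pKa₂ = -log(1.25e-13) = 12.90. For an amphiprotic species, pH ≈ ½(pKa₁ + pKa₂) = ½(6.99 + 12.90) = 9.95.

pH = 9.95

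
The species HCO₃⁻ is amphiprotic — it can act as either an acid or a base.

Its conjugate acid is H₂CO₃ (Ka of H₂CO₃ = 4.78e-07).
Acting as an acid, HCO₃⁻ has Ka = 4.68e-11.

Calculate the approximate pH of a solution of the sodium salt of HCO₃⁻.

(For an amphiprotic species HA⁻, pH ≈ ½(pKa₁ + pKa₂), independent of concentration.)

pKa₁ = -log(4.78e-07) = 6.32; pKa₂ = -log(4.68e-11) = 10.33. For an amphiprotic species, pH ≈ ½(pKa₁ + pKa₂) = ½(6.32 + 10.33) = 8.33.

pH = 8.33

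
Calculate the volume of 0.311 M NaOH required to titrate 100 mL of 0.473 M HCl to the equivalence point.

At equivalence: moles acid = moles base. moles HCl = 0.473 × 100/1000 = 0.0473 mol. V_base = moles / 0.311 × 1000 = 152.1 mL.

V_{base} = 152.1 mL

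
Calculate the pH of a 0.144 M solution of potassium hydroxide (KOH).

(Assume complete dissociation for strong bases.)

[OH⁻] = 0.144 M for strong base. pOH = -log[OH⁻] = 0.84, pH = 14 - pOH

pH = 13.16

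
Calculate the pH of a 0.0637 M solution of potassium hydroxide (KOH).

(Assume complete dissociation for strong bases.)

[OH⁻] = 0.0637 M for strong base. pOH = -log[OH⁻] = 1.20, pH = 14 - pOH

pH = 12.80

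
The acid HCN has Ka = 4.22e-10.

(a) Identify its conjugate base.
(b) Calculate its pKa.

(a) The conjugate base is formed by removing one H⁺ from HCN, giving CN⁻. (b) pKa = -log(Ka) = -log(4.22e-10) = 9.37.

Conjugate base: CN⁻; pK_a = 9.37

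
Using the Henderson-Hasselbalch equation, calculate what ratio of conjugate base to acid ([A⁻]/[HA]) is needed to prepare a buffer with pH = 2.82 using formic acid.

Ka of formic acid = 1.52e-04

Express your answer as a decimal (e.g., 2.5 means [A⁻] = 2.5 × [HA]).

pKa = -log(1.52e-04) = 3.8182. pH = pKa + log([A⁻]/[HA]), so log([A⁻]/[HA]) = pH − pKa = 2.82 − 3.8182 = -0.9982. [A⁻]/[HA] = 10^(-0.9982) = 0.100

[A⁻]/[HA] = 0.100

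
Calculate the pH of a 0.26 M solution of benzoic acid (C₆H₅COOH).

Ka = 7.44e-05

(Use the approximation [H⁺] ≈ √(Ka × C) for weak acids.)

[H⁺] = √(Ka × C) = √(7.44e-05 × 0.26) = 4.3982e-03. pH = -log(4.3982e-03)

pH = 2.36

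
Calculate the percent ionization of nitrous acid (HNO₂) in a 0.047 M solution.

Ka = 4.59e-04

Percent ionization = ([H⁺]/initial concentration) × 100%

Using Ka equilibrium: x² + Ka×x - Ka×C = 0. Solving: [H⁺] = 4.4208e-03. Percent = (4.4208e-03/0.047) × 100

Percent ionization = 9.41%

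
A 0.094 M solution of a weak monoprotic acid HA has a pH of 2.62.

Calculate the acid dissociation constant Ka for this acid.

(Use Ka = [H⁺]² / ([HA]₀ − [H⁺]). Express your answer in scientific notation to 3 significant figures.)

[H⁺] = 10^(−pH) = 10^(−2.62) = 2.399e-03 M. For HA ⇌ H⁺ + A⁻, Ka = [H⁺][A⁻]/[HA] = [H⁺]² / ([HA]₀ − [H⁺]) = (2.399e-03)² / (0.094 − 2.399e-03) = 6.28e-05.

K_a = 6.28e-05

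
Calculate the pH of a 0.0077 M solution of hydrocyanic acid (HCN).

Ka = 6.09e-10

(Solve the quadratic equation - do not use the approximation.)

x² + Ka×x - Ka×C = 0. Using quadratic formula: [H⁺] = 2.1652e-06

pH = 5.66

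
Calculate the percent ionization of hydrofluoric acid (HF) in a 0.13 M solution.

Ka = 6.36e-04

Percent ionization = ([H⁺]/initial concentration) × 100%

Using Ka equilibrium: x² + Ka×x - Ka×C = 0. Solving: [H⁺] = 8.7804e-03. Percent = (8.7804e-03/0.13) × 100

Percent ionization = 6.75%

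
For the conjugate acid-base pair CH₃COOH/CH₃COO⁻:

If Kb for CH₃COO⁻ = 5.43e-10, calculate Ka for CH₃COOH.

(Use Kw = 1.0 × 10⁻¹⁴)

For a conjugate pair Ka × Kb = Kw, so Ka = Kw/Kb = 1.0 × 10⁻¹⁴ / 5.43e-10 = 1.84e-05.

K_a = 1.84e-05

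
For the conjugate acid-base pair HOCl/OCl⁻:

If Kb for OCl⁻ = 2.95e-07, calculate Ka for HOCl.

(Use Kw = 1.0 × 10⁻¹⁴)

For a conjugate pair Ka × Kb = Kw, so Ka = Kw/Kb = 1.0 × 10⁻¹⁴ / 2.95e-07 = 3.39e-08.

K_a = 3.39e-08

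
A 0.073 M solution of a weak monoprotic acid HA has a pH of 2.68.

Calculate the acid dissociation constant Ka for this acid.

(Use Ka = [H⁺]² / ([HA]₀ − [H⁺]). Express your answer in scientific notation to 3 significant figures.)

[H⁺] = 10^(−pH) = 10^(−2.68) = 2.089e-03 M. For HA ⇌ H⁺ + A⁻, Ka = [H⁺][A⁻]/[HA] = [H⁺]² / ([HA]₀ − [H⁺]) = (2.089e-03)² / (0.073 − 2.089e-03) = 6.16e-05.

K_a = 6.16e-05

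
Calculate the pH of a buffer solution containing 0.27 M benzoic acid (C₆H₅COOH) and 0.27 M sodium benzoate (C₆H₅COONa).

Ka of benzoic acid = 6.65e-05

pKa = -log(6.65e-05) = 4.18. pH = pKa + log([A⁻]/[HA]) = 4.18 + log(0.27/0.27)

pH = 4.18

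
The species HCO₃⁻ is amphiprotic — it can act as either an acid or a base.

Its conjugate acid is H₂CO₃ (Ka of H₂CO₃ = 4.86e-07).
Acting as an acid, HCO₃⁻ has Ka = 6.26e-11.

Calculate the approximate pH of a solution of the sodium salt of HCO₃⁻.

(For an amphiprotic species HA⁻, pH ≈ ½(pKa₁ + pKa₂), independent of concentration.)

pKa₁ = -log(4.86e-07) = 6.31; pKa₂ = -log(6.26e-11) = 10.20. For an amphiprotic species, pH ≈ ½(pKa₁ + pKa₂) = ½(6.31 + 10.20) = 8.26.

pH = 8.26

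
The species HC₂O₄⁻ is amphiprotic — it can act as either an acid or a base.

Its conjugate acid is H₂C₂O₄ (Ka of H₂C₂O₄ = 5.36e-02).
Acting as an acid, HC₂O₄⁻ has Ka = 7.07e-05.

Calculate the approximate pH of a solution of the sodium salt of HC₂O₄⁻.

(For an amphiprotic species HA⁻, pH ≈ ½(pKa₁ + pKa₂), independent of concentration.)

pKa₁ = -log(5.36e-02) = 1.27; pKa₂ = -log(7.07e-05) = 4.15. For an amphiprotic species, pH ≈ ½(pKa₁ + pKa₂) = ½(1.27 + 4.15) = 2.71.

pH = 2.71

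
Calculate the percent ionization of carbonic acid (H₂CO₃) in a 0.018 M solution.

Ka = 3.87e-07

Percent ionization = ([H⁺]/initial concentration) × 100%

Using Ka equilibrium: x² + Ka×x - Ka×C = 0. Solving: [H⁺] = 8.3269e-05. Percent = (8.3269e-05/0.018) × 100

Percent ionization = 0.463%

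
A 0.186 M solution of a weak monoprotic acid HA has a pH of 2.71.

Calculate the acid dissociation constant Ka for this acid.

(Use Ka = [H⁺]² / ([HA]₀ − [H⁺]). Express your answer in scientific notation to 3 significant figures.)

[H⁺] = 10^(−pH) = 10^(−2.71) = 1.950e-03 M. For HA ⇌ H⁺ + A⁻, Ka = [H⁺][A⁻]/[HA] = [H⁺]² / ([HA]₀ − [H⁺]) = (1.950e-03)² / (0.186 − 1.950e-03) = 2.07e-05.

K_a = 2.07e-05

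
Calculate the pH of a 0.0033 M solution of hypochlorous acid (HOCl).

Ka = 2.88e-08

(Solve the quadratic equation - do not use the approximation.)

x² + Ka×x - Ka×C = 0. Using quadratic formula: [H⁺] = 9.7345e-06

pH = 5.01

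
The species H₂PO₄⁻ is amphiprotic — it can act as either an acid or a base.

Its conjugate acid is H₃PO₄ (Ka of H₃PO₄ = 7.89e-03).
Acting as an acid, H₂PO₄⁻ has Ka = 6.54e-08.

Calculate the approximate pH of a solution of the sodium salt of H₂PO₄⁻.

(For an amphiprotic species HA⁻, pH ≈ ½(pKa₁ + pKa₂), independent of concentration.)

pKa₁ = -log(7.89e-03) = 2.10; pKa₂ = -log(6.54e-08) = 7.18. For an amphiprotic species, pH ≈ ½(pKa₁ + pKa₂) = ½(2.10 + 7.18) = 4.64.

pH = 4.64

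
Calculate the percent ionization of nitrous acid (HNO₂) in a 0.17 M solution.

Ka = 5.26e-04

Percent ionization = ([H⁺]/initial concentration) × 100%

Using Ka equilibrium: x² + Ka×x - Ka×C = 0. Solving: [H⁺] = 9.1969e-03. Percent = (9.1969e-03/0.17) × 100

Percent ionization = 5.41%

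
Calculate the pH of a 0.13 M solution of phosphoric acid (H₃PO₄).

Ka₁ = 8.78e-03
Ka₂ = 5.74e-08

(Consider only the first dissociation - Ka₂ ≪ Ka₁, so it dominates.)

First dissociation dominates. From Ka₁ = [H⁺][HA⁻]/[H₂A], x² + Ka₁·x − Ka₁·C = 0 with C = 0.13 M and Ka₁ = 8.78e-03. Solving: [H⁺] = (−Ka₁ + √(Ka₁² + 4·Ka₁·C)) / 2 = 2.9679e-02 M. pH = -log(2.9679e-02) = 1.53.

pH = 1.53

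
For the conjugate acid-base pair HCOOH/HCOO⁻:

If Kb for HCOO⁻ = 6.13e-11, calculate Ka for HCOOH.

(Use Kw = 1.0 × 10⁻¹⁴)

For a conjugate pair Ka × Kb = Kw, so Ka = Kw/Kb = 1.0 × 10⁻¹⁴ / 6.13e-11 = 1.63e-04.

K_a = 1.63e-04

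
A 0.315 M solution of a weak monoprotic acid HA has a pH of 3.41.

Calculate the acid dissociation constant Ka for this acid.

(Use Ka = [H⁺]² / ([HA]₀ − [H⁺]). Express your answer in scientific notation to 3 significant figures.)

[H⁺] = 10^(−pH) = 10^(−3.41) = 3.890e-04 M. For HA ⇌ H⁺ + A⁻, Ka = [H⁺][A⁻]/[HA] = [H⁺]² / ([HA]₀ − [H⁺]) = (3.890e-04)² / (0.315 − 3.890e-04) = 4.81e-07.

K_a = 4.81e-07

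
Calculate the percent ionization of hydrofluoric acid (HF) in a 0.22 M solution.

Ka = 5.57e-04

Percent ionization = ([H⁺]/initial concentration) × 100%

Using Ka equilibrium: x² + Ka×x - Ka×C = 0. Solving: [H⁺] = 1.0795e-02. Percent = (1.0795e-02/0.22) × 100

Percent ionization = 4.91%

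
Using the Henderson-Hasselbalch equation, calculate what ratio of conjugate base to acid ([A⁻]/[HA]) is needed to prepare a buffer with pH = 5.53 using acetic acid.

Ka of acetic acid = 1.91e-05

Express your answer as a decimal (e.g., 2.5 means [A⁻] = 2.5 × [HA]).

pKa = -log(1.91e-05) = 4.7190. pH = pKa + log([A⁻]/[HA]), so log([A⁻]/[HA]) = pH − pKa = 5.53 − 4.7190 = 0.8110. [A⁻]/[HA] = 10^(0.8110) = 6.47

[A⁻]/[HA] = 6.47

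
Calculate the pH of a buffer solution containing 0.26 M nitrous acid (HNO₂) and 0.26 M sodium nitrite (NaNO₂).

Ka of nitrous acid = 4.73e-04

pKa = -log(4.73e-04) = 3.33. pH = pKa + log([A⁻]/[HA]) = 3.33 + log(0.26/0.26)

pH = 3.33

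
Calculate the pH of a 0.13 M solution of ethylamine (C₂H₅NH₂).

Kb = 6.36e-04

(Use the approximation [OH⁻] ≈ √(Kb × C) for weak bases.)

[OH⁻] = √(Kb × C) = √(6.36e-04 × 0.13) = 9.0929e-03. pOH = 2.04, pH = 14 - pOH

pH = 11.96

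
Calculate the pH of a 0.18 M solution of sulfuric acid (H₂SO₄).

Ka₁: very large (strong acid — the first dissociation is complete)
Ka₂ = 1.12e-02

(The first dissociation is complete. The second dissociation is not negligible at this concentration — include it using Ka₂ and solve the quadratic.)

First dissociation is complete: [H⁺]₀ = [HSO₄⁻]₀ = C = 0.18 M. Second dissociation HSO₄⁻ ⇌ H⁺ + SO₄²⁻: let x = [SO₄²⁻]. Ka₂ = (C + x)·x / (C − x) = 1.12e-02 → x² + (C + Ka₂)·x − Ka₂·C = 0 → x² + 0.19120·x − 2.016e-03 = 0. x = (−0.19120 + √(0.19120² + 4 × 2.016e-03)) / 2 = 1.0019e-02 M. [H⁺] = C + x = 0.18 + 1.0019e-02 = 1.9002e-01 M. pH = -log(1.9002e-01) = 0.72.

pH = 0.72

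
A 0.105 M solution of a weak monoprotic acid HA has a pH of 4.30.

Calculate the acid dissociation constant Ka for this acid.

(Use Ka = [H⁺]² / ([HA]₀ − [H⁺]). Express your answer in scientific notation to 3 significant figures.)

[H⁺] = 10^(−pH) = 10^(−4.30) = 5.012e-05 M. For HA ⇌ H⁺ + A⁻, Ka = [H⁺][A⁻]/[HA] = [H⁺]² / ([HA]₀ − [H⁺]) = (5.012e-05)² / (0.105 − 5.012e-05) = 2.39e-08.

K_a = 2.39e-08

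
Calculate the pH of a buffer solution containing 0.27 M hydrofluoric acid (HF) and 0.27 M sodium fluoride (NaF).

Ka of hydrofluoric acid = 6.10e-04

pKa = -log(6.10e-04) = 3.21. pH = pKa + log([A⁻]/[HA]) = 3.21 + log(0.27/0.27)

pH = 3.21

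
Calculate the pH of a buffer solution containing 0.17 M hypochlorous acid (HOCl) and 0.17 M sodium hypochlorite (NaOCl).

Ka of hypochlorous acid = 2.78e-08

pKa = -log(2.78e-08) = 7.56. pH = pKa + log([A⁻]/[HA]) = 7.56 + log(0.17/0.17)

pH = 7.56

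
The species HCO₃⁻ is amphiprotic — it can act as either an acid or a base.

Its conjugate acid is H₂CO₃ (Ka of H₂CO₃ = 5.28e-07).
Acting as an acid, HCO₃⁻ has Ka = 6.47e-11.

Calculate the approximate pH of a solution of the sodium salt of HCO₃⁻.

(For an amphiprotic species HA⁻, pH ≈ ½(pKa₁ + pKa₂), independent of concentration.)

pKa₁ = -log(5.28e-07) = 6.28; pKa₂ = -log(6.47e-11) = 10.19. For an amphiprotic species, pH ≈ ½(pKa₁ + pKa₂) = ½(6.28 + 10.19) = 8.23.

pH = 8.23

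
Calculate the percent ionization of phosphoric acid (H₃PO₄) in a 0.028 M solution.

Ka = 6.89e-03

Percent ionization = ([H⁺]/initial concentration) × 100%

Using Ka equilibrium: x² + Ka×x - Ka×C = 0. Solving: [H⁺] = 1.0865e-02. Percent = (1.0865e-02/0.028) × 100

Percent ionization = 38.8%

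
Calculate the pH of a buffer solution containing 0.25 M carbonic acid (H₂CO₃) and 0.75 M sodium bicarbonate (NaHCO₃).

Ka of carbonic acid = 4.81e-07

pKa = -log(4.81e-07) = 6.32. pH = pKa + log([A⁻]/[HA]) = 6.32 + log(0.75/0.25)

pH = 6.79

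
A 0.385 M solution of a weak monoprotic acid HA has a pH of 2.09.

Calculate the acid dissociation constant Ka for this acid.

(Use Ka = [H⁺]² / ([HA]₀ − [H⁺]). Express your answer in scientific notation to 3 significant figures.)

[H⁺] = 10^(−pH) = 10^(−2.09) = 8.128e-03 M. For HA ⇌ H⁺ + A⁻, Ka = [H⁺][A⁻]/[HA] = [H⁺]² / ([HA]₀ − [H⁺]) = (8.128e-03)² / (0.385 − 8.128e-03) = 1.75e-04.

K_a = 1.75e-04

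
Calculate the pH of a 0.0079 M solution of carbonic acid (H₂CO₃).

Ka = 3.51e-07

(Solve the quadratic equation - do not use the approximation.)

x² + Ka×x - Ka×C = 0. Using quadratic formula: [H⁺] = 5.2483e-05

pH = 4.28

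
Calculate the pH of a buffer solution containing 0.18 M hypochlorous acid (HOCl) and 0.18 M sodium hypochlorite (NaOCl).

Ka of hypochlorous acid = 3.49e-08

pKa = -log(3.49e-08) = 7.46. pH = pKa + log([A⁻]/[HA]) = 7.46 + log(0.18/0.18)

pH = 7.46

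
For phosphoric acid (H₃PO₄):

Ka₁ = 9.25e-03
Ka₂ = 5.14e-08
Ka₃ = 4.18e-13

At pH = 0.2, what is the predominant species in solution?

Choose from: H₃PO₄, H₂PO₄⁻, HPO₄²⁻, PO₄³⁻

pKa₁ = 2.03, pKa₂ = 7.29, pKa₃ = 12.38. For a polyprotic acid the predominant species crosses at each pKa: below pKa_n the protonated form dominates, above it the deprotonated form does. At pH = 0.2, the predominant species is H₃PO₄.

H₃PO₄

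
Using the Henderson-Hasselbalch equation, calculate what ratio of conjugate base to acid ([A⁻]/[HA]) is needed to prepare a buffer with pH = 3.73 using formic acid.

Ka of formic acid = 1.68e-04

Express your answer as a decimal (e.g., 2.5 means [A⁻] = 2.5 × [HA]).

pKa = -log(1.68e-04) = 3.7747. pH = pKa + log([A⁻]/[HA]), so log([A⁻]/[HA]) = pH − pKa = 3.73 − 3.7747 = -0.0447. [A⁻]/[HA] = 10^(-0.0447) = 0.902

[A⁻]/[HA] = 0.902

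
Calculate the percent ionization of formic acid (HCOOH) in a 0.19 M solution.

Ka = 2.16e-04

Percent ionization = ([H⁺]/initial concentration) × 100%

Using Ka equilibrium: x² + Ka×x - Ka×C = 0. Solving: [H⁺] = 6.2992e-03. Percent = (6.2992e-03/0.19) × 100

Percent ionization = 3.32%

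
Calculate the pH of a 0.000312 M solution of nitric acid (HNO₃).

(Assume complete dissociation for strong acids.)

[H⁺] = 0.000312 M for strong acid. pH = -log[H⁺] = -log(0.000312)

pH = 3.51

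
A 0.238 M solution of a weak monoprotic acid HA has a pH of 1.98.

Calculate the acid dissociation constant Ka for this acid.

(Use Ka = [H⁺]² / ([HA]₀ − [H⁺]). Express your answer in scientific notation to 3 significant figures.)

[H⁺] = 10^(−pH) = 10^(−1.98) = 1.047e-02 M. For HA ⇌ H⁺ + A⁻, Ka = [H⁺][A⁻]/[HA] = [H⁺]² / ([HA]₀ − [H⁺]) = (1.047e-02)² / (0.238 − 1.047e-02) = 4.82e-04.

K_a = 4.82e-04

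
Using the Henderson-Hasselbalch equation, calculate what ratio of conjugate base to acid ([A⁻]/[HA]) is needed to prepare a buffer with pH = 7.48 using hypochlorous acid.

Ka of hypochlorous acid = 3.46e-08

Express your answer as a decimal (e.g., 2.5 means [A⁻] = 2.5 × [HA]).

pKa = -log(3.46e-08) = 7.4609. pH = pKa + log([A⁻]/[HA]), so log([A⁻]/[HA]) = pH − pKa = 7.48 − 7.4609 = 0.0191. [A⁻]/[HA] = 10^(0.0191) = 1.04

[A⁻]/[HA] = 1.04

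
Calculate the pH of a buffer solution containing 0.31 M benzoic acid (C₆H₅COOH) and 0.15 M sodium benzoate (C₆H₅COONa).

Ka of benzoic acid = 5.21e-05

pKa = -log(5.21e-05) = 4.28. pH = pKa + log([A⁻]/[HA]) = 4.28 + log(0.15/0.31)

pH = 3.97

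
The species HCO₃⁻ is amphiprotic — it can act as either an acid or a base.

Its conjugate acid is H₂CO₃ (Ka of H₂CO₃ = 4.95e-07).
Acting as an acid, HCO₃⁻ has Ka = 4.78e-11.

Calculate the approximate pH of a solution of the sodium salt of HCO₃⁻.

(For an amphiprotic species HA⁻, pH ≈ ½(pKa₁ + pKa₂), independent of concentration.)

pKa₁ = -log(4.95e-07) = 6.31; pKa₂ = -log(4.78e-11) = 10.32. For an amphiprotic species, pH ≈ ½(pKa₁ + pKa₂) = ½(6.31 + 10.32) = 8.31.

pH = 8.31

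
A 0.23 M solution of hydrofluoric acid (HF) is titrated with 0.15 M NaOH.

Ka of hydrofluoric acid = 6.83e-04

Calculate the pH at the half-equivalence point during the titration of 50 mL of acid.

At half-equivalence [HA] = [A⁻], so Henderson-Hasselbalch gives pH = pKa = -log(6.83e-04) = 3.17.

pH = pKa = 3.17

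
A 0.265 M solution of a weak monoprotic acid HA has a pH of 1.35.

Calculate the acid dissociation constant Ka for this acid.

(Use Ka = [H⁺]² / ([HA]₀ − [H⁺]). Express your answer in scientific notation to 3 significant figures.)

[H⁺] = 10^(−pH) = 10^(−1.35) = 4.467e-02 M. For HA ⇌ H⁺ + A⁻, Ka = [H⁺][A⁻]/[HA] = [H⁺]² / ([HA]₀ − [H⁺]) = (4.467e-02)² / (0.265 − 4.467e-02) = 9.06e-03.

K_a = 9.06e-03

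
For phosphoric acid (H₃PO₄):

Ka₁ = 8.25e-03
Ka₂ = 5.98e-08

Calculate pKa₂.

pKa₂ = -log(Ka₂) = -log(5.98e-08) = 7.22.

pK_{a2} = 7.22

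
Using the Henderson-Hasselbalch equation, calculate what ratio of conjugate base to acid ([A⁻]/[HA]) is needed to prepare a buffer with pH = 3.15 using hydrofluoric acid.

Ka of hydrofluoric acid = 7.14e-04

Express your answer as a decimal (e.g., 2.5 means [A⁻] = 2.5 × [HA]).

pKa = -log(7.14e-04) = 3.1463. pH = pKa + log([A⁻]/[HA]), so log([A⁻]/[HA]) = pH − pKa = 3.15 − 3.1463 = 0.0037. [A⁻]/[HA] = 10^(0.0037) = 1.01

[A⁻]/[HA] = 1.01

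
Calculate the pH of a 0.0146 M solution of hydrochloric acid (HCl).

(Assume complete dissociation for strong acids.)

[H⁺] = 0.0146 M for strong acid. pH = -log[H⁺] = -log(0.0146)

pH = 1.84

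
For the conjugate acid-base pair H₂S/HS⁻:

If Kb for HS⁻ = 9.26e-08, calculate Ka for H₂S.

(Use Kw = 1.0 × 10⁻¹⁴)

For a conjugate pair Ka × Kb = Kw, so Ka = Kw/Kb = 1.0 × 10⁻¹⁴ / 9.26e-08 = 1.08e-07.

K_a = 1.08e-07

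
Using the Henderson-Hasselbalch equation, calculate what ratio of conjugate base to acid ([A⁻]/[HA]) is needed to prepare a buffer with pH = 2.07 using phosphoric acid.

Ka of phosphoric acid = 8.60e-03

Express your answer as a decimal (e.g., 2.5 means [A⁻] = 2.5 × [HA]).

pKa = -log(8.60e-03) = 2.0655. pH = pKa + log([A⁻]/[HA]), so log([A⁻]/[HA]) = pH − pKa = 2.07 − 2.0655 = 0.0045. [A⁻]/[HA] = 10^(0.0045) = 1.01

[A⁻]/[HA] = 1.01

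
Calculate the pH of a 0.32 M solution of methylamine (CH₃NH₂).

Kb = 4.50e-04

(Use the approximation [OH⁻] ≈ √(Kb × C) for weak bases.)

[OH⁻] = √(Kb × C) = √(4.50e-04 × 0.32) = 1.2000e-02. pOH = 1.92, pH = 14 - pOH

pH = 12.08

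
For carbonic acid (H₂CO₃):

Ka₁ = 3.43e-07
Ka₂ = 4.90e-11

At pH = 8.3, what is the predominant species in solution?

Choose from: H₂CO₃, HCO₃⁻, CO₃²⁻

pKa₁ = 6.46, pKa₂ = 10.31. For a polyprotic acid the predominant species crosses at each pKa: below pKa_n the protonated form dominates, above it the deprotonated form does. At pH = 8.3, the predominant species is HCO₃⁻.

HCO₃⁻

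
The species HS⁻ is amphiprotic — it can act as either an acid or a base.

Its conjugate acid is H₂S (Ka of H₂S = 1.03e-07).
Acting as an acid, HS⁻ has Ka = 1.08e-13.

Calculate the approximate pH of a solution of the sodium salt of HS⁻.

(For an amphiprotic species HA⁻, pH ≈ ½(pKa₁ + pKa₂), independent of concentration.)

pKa₁ = -log(1.03e-07) = 6.99; pKa₂ = -log(1.08e-13) = 12.97. For an amphiprotic species, pH ≈ ½(pKa₁ + pKa₂) = ½(6.99 + 12.97) = 9.98.

pH = 9.98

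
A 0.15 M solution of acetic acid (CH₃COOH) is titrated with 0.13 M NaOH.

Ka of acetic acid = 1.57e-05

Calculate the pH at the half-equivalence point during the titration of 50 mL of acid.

At half-equivalence [HA] = [A⁻], so Henderson-Hasselbalch gives pH = pKa = -log(1.57e-05) = 4.80.

pH = pKa = 4.80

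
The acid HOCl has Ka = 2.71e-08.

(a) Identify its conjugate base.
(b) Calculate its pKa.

(a) The conjugate base is formed by removing one H⁺ from HOCl, giving OCl⁻. (b) pKa = -log(Ka) = -log(2.71e-08) = 7.57.

Conjugate base: OCl⁻; pK_a = 7.57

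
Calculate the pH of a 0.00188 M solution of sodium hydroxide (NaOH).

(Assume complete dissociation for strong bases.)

[OH⁻] = 0.00188 M for strong base. pOH = -log[OH⁻] = 2.73, pH = 14 - pOH

pH = 11.27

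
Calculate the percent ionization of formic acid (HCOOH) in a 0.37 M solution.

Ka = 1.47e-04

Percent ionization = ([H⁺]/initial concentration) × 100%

Using Ka equilibrium: x² + Ka×x - Ka×C = 0. Solving: [H⁺] = 7.3018e-03. Percent = (7.3018e-03/0.37) × 100

Percent ionization = 1.97%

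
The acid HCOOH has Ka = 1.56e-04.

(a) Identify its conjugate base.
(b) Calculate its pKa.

(a) The conjugate base is formed by removing one H⁺ from HCOOH, giving HCOO⁻. (b) pKa = -log(Ka) = -log(1.56e-04) = 3.81.

Conjugate base: HCOO⁻; pK_a = 3.81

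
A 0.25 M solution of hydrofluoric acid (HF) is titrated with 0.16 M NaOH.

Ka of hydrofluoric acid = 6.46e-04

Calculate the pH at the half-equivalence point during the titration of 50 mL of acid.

At half-equivalence [HA] = [A⁻], so Henderson-Hasselbalch gives pH = pKa = -log(6.46e-04) = 3.19.

pH = pKa = 3.19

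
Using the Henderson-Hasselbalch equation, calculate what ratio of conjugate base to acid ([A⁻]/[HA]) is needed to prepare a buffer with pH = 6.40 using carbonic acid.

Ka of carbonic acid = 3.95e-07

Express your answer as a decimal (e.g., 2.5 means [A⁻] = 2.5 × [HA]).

pKa = -log(3.95e-07) = 6.4034. pH = pKa + log([A⁻]/[HA]), so log([A⁻]/[HA]) = pH − pKa = 6.40 − 6.4034 = -0.0034. [A⁻]/[HA] = 10^(-0.0034) = 0.992

[A⁻]/[HA] = 0.992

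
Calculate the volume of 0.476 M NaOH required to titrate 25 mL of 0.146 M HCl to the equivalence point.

At equivalence: moles acid = moles base. moles HCl = 0.146 × 25/1000 = 0.00365 mol. V_base = moles / 0.476 × 1000 = 7.7 mL.

V_{base} = 7.7 mL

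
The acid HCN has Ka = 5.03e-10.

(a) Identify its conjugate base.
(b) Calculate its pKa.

(a) The conjugate base is formed by removing one H⁺ from HCN, giving CN⁻. (b) pKa = -log(Ka) = -log(5.03e-10) = 9.30.

Conjugate base: CN⁻; pK_a = 9.30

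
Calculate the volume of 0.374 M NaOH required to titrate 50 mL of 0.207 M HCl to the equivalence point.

At equivalence: moles acid = moles base. moles HCl = 0.207 × 50/1000 = 0.01035 mol. V_base = moles / 0.374 × 1000 = 27.7 mL.

V_{base} = 27.7 mL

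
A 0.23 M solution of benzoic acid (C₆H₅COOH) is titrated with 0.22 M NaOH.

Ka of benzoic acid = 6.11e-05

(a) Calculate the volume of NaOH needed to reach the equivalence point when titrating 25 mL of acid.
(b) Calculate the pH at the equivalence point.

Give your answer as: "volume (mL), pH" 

moles acid = 0.23 × 25/1000 = 0.00575 mol; V_base = moles/0.22 × 1000 = 26.1 mL. At equivalence only the conjugate base is present: [A⁻] = 0.00575/0.051 = 1.1244e-01 M. Kb = Kw/Ka = 1.64e-10; [OH⁻] = √(Kb × [A⁻]) = 4.2899e-06; pOH = 5.37; pH = 14 - pOH = 8.63.

V = 26.1 mL, pH = 8.63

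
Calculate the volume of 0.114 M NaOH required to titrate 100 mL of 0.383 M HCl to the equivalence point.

At equivalence: moles acid = moles base. moles HCl = 0.383 × 100/1000 = 0.0383 mol. V_base = moles / 0.114 × 1000 = 336.0 mL.

V_{base} = 336.0 mL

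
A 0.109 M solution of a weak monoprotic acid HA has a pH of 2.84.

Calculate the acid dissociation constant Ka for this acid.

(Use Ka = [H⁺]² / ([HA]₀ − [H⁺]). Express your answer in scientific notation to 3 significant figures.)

[H⁺] = 10^(−pH) = 10^(−2.84) = 1.445e-03 M. For HA ⇌ H⁺ + A⁻, Ka = [H⁺][A⁻]/[HA] = [H⁺]² / ([HA]₀ − [H⁺]) = (1.445e-03)² / (0.109 − 1.445e-03) = 1.94e-05.

K_a = 1.94e-05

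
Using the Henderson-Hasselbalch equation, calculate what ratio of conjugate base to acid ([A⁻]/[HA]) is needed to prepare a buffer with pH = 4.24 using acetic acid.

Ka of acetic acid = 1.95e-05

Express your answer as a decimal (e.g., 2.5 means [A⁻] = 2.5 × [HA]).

pKa = -log(1.95e-05) = 4.7100. pH = pKa + log([A⁻]/[HA]), so log([A⁻]/[HA]) = pH − pKa = 4.24 − 4.7100 = -0.4700. [A⁻]/[HA] = 10^(-0.4700) = 0.339

[A⁻]/[HA] = 0.339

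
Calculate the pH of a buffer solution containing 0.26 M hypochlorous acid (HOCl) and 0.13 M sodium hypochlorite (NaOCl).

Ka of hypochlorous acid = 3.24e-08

pKa = -log(3.24e-08) = 7.49. pH = pKa + log([A⁻]/[HA]) = 7.49 + log(0.13/0.26)

pH = 7.19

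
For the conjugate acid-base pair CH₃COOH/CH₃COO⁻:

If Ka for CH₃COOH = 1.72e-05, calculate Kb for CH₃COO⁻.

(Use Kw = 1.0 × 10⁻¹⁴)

For a conjugate pair Ka × Kb = Kw, so Kb = Kw/Ka = 1.0 × 10⁻¹⁴ / 1.72e-05 = 5.81e-10.

K_b = 5.81e-10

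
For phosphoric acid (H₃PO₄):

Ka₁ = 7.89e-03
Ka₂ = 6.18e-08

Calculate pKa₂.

pKa₂ = -log(Ka₂) = -log(6.18e-08) = 7.21.

pK_{a2} = 7.21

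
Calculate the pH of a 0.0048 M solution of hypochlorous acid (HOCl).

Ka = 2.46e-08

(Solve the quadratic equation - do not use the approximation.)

x² + Ka×x - Ka×C = 0. Using quadratic formula: [H⁺] = 1.0854e-05

pH = 4.96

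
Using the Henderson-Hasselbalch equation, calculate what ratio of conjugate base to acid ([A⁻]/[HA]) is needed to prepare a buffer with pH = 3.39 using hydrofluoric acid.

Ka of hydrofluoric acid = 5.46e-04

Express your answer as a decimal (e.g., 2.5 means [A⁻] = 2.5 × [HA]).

pKa = -log(5.46e-04) = 3.2628. pH = pKa + log([A⁻]/[HA]), so log([A⁻]/[HA]) = pH − pKa = 3.39 − 3.2628 = 0.1272. [A⁻]/[HA] = 10^(0.1272) = 1.34

[A⁻]/[HA] = 1.34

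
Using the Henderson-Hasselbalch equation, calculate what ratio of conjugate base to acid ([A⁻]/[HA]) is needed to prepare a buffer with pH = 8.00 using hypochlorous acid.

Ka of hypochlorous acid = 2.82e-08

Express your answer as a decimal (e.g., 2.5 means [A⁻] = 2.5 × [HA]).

pKa = -log(2.82e-08) = 7.5498. pH = pKa + log([A⁻]/[HA]), so log([A⁻]/[HA]) = pH − pKa = 8.00 − 7.5498 = 0.4502. [A⁻]/[HA] = 10^(0.4502) = 2.82

[A⁻]/[HA] = 2.82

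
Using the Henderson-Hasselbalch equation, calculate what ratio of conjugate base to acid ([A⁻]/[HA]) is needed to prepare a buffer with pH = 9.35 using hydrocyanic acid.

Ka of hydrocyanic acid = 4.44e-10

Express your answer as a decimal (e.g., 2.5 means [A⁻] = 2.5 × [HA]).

pKa = -log(4.44e-10) = 9.3526. pH = pKa + log([A⁻]/[HA]), so log([A⁻]/[HA]) = pH − pKa = 9.35 − 9.3526 = -0.0026. [A⁻]/[HA] = 10^(-0.0026) = 0.994

[A⁻]/[HA] = 0.994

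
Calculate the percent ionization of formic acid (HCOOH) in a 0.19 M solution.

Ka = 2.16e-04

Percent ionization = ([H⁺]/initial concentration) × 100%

Using Ka equilibrium: x² + Ka×x - Ka×C = 0. Solving: [H⁺] = 6.2992e-03. Percent = (6.2992e-03/0.19) × 100

Percent ionization = 3.32%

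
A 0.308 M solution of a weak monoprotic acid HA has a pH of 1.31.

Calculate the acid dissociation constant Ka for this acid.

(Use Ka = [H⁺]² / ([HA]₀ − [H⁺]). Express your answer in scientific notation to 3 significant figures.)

[H⁺] = 10^(−pH) = 10^(−1.31) = 4.898e-02 M. For HA ⇌ H⁺ + A⁻, Ka = [H⁺][A⁻]/[HA] = [H⁺]² / ([HA]₀ − [H⁺]) = (4.898e-02)² / (0.308 − 4.898e-02) = 9.26e-03.

K_a = 9.26e-03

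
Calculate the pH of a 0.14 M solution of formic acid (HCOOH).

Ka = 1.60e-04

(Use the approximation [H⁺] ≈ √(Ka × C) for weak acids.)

[H⁺] = √(Ka × C) = √(1.60e-04 × 0.14) = 4.7329e-03. pH = -log(4.7329e-03)

pH = 2.32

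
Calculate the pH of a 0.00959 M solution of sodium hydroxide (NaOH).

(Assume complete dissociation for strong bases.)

[OH⁻] = 0.00959 M for strong base. pOH = -log[OH⁻] = 2.02, pH = 14 - pOH

pH = 11.98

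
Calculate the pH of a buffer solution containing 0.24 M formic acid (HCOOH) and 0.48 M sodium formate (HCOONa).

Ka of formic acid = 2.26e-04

pKa = -log(2.26e-04) = 3.65. pH = pKa + log([A⁻]/[HA]) = 3.65 + log(0.48/0.24)

pH = 3.95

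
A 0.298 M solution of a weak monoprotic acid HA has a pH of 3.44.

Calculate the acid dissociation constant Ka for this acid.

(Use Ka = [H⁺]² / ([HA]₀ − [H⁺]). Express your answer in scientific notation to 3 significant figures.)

[H⁺] = 10^(−pH) = 10^(−3.44) = 3.631e-04 M. For HA ⇌ H⁺ + A⁻, Ka = [H⁺][A⁻]/[HA] = [H⁺]² / ([HA]₀ − [H⁺]) = (3.631e-04)² / (0.298 − 3.631e-04) = 4.43e-07.

K_a = 4.43e-07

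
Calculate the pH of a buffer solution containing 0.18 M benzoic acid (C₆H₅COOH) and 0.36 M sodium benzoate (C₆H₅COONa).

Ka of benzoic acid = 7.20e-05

pKa = -log(7.20e-05) = 4.14. pH = pKa + log([A⁻]/[HA]) = 4.14 + log(0.36/0.18)

pH = 4.44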